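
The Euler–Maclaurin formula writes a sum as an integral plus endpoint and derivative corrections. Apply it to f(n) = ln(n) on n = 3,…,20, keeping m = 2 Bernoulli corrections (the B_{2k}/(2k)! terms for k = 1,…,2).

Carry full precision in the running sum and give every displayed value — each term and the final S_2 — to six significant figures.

Integral: ∫_3^20 ln(x) dx = 39.6188.
Endpoint term: (f(3) + f(20))/2 = (1.09861 + 2.99573)/2 = 2.04717.
So far: 41.6660.
k=1: B_{2}/(2)! × [f^{(1)}(20) − f^{(1)}(3)] = 1/12 × (0.0500000 − 0.333333) = -0.0236111.
After k=1: 41.6424.
k=2: B_{4}/(4)! × [f^{(3)}(20) − f^{(3)}(3)] = −1/720 × (0.000250000 − 0.0740741) = 0.000102533.

S_2 ≈ 41.6425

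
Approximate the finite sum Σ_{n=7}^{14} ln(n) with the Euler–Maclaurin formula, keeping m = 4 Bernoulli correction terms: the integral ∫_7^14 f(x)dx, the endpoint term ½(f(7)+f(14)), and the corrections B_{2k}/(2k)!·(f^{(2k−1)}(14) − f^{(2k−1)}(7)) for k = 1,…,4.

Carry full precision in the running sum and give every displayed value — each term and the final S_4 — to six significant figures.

S_4 ≈ 18.6120

The integral term ∫_7^14 ln(x) dx = 16.3254.
Endpoint term: (f(7) + f(14))/2 = (1.94591 + 2.63906)/2 = 2.29248.
Integral + boundary = 18.6179.
Order-1 term: 1/12 · (0.0714286 − 0.142857) = -0.00595238.
Partial sum through k=1: 18.6120.
Order-2 term: −1/720 · (0.000728863 − 0.00583090) = 7.08617e-06.
Partial sum through k=2: 18.6120.
Order-3 term: 1/30240 · (4.46243e-05 − 0.00142798) = -4.57458e-08.
Partial sum through k=3: 18.6120.
Order-4 term: −1/1209600 · (6.83024e-06 − 0.000874271) = 7.17130e-10.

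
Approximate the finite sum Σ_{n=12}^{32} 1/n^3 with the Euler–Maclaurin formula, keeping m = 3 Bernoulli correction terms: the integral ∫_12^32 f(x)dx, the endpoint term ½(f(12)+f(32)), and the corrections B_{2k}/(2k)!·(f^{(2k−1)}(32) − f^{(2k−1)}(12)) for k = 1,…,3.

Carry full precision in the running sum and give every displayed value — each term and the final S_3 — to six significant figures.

S_3 ≈ 0.00330034

∫_12^32 1/x^3 dx evaluates to 0.00298394.
Endpoint term: (f(12) + f(32))/2 = (0.000578704 + 3.05176e-05)/2 = 0.000304611.
So far: 0.00328855.
k=1: B_{2}/(2)! × [f^{(1)}(32) − f^{(1)}(12)] = 1/12 × (-2.86102e-06 − (-0.000144676)) = 1.18179e-05.
Running total after k=1: 0.00330037.
k=2: B_{4}/(4)! × [f^{(3)}(32) − f^{(3)}(12)] = −1/720 × (-5.58794e-08 − (-2.00939e-05)) = -2.78306e-08.
Running total after k=2: 0.00330034.
k=3: B_{6}/(6)! × [f^{(5)}(32) − f^{(5)}(12)] = 1/30240 × (-2.29193e-09 − (-5.86071e-06)) = 1.93731e-10.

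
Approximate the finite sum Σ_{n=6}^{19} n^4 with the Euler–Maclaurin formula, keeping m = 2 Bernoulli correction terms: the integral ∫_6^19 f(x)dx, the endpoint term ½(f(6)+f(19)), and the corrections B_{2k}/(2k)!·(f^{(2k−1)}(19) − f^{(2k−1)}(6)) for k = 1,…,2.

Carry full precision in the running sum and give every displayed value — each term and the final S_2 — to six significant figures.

S_2 ≈ 561687

∫_6^19 x^4 dx evaluates to 493665.
Boundary: ½(f(6) + f(19)) = ½(1296.00 + 130321) = 65808.5.
Integral + boundary = 559473.
k=1: B_{2}/(2)! × [f^{(1)}(19) − f^{(1)}(6)] = 1/12 × (27436.0 − 864.000) = 2214.33.
After k=1: 561687.
k=2: B_{4}/(4)! × [f^{(3)}(19) − f^{(3)}(6)] = −1/720 × (456.000 − 144.000) = -0.433333.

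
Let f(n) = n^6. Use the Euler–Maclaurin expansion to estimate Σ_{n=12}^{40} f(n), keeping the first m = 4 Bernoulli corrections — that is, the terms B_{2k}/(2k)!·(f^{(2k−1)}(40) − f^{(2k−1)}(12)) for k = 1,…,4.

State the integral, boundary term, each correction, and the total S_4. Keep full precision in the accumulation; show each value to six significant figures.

S_4 ≈ 2.55012e+10

∫_12^40 x^6 dx evaluates to 2.34006e+10.
Endpoint term: (f(12) + f(40))/2 = (2.98598e+06 + 4.09600e+09)/2 = 2.04949e+09.
So far: 2.54501e+10.
Correction k=1: B_{2}/2! · (f^{(1)}(40) − f^{(1)}(12)) = 1/12 · (6.14400e+08 − 1.49299e+06) = 5.10756e+07.
After k=1: 2.55012e+10.
Correction k=2: B_{4}/4! · (f^{(3)}(40) − f^{(3)}(12)) = −1/720 · (7.68000e+06 − 207360) = -10378.7.
After k=2: 2.55012e+10.
Correction k=3: B_{6}/6! · (f^{(5)}(40) − f^{(5)}(12)) = 1/30240 · (28800.0 − 8640.00) = 0.666667.
After k=3: 2.55012e+10.
Correction k=4: B_{8}/8! · (f^{(7)}(40) − f^{(7)}(12)) = −1/1209600 · (0.00000 − 0.00000) = 0.00000.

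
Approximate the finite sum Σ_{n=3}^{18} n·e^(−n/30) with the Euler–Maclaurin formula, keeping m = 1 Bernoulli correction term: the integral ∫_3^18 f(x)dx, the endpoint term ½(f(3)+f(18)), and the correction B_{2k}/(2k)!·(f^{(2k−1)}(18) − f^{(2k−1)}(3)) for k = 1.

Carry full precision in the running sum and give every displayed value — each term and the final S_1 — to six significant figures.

∫_3^18 x·e^(−x/30) dx evaluates to 105.500.
½[f(3) + f(18)] = ½[2.71451 + 9.87861] = 6.29656.
Integral + boundary = 111.797.
Correction k=1: B_{2}/2! · (f^{(1)}(18) − f^{(1)}(3)) = 1/12 · (0.219525 − 0.814354) = -0.0495691.

S_1 ≈ 111.747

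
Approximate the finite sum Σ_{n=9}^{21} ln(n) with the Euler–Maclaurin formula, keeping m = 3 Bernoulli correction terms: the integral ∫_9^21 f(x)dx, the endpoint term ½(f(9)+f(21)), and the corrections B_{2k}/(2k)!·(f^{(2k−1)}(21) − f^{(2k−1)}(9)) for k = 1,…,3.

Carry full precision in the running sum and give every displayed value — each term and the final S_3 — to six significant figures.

S_3 ≈ 34.7755

Integral: ∫_9^21 ln(x) dx = 32.1599.
Boundary: ½(f(9) + f(21)) = ½(2.19722 + 3.04452) = 2.62087.
So far: 34.7808.
Correction k=1: B_{2}/2! · (f^{(1)}(21) − f^{(1)}(9)) = 1/12 · (0.0476190 − 0.111111) = -0.00529101.
After k=1: 34.7755.
Correction k=2: B_{4}/4! · (f^{(3)}(21) − f^{(3)}(9)) = −1/720 · (0.000215959 − 0.00274348) = 3.51045e-06.
After k=2: 34.7755.
Correction k=3: B_{6}/6! · (f^{(5)}(21) − f^{(5)}(9)) = 1/30240 · (5.87645e-06 − 0.000406442) = -1.32462e-08.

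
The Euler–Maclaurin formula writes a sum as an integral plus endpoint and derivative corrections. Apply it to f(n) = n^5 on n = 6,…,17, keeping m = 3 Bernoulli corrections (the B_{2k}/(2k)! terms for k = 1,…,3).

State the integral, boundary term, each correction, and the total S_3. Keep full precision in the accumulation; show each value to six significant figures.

Integral: ∫_6^17 x^5 dx = 4.01515e+06.
Endpoint term: (f(6) + f(17))/2 = (7776.00 + 1.41986e+06)/2 = 713816.
Integral + boundary = 4.72897e+06.
Order-1 term: 1/12 · (417605 − 6480.00) = 34260.4.
Partial sum through k=1: 4.76323e+06.
Order-2 term: −1/720 · (17340.0 − 2160.00) = -21.0833.
Partial sum through k=2: 4.76321e+06.
Order-3 term: 1/30240 · (120.000 − 120.000) = 0.00000.

S_3 ≈ 4.76321e+06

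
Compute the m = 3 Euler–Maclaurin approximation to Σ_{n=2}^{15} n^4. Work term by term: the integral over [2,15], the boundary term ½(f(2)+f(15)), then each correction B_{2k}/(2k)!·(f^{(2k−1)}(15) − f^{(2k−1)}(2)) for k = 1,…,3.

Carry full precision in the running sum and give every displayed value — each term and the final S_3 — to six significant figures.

Integral: ∫_2^15 x^4 dx = 151869.
Boundary: ½(f(2) + f(15)) = ½(16.0000 + 50625.0) = 25320.5.
So far: 177189.
Correction k=1: B_{2}/2! · (f^{(1)}(15) − f^{(1)}(2)) = 1/12 · (13500.0 − 32.0000) = 1122.33.
After k=1: 178311.
Correction k=2: B_{4}/4! · (f^{(3)}(15) − f^{(3)}(2)) = −1/720 · (360.000 − 48.0000) = -0.433333.
After k=2: 178311.
Correction k=3: B_{6}/6! · (f^{(5)}(15) − f^{(5)}(2)) = 1/30240 · (0.00000 − 0.00000) = 0.00000.

S_3 ≈ 178311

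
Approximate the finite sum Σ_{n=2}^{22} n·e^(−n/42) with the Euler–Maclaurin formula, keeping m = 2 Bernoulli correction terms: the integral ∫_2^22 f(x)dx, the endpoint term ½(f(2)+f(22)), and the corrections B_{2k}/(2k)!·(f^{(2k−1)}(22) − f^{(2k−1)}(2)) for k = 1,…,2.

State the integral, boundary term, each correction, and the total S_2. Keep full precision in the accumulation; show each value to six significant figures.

Integral: ∫_2^22 x·e^(−x/42) dx = 170.067.
½[f(2) + f(22)] = ½[1.90699 + 13.0297] = 7.46836.
So far: 177.536.
k=1: B_{2}/(2)! × [f^{(1)}(22) − f^{(1)}(2)] = 1/12 × (0.282029 − 0.908092) = -0.0521720.
Partial sum through k=1: 177.484.
k=2: B_{4}/(4)! × [f^{(3)}(22) − f^{(3)}(2)] = −1/720 × (0.000831377 − 0.00159585) = 1.06177e-06.

S_2 ≈ 177.484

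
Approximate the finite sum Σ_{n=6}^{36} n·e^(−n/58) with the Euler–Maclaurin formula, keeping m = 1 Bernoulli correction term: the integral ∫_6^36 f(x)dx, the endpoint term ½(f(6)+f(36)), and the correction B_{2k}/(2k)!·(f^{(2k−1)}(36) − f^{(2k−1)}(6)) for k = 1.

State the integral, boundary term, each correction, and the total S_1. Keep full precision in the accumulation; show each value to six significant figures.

Integral: ∫_6^36 x·e^(−x/58) dx = 416.343.
Endpoint term: (f(6) + f(36))/2 = (5.41034 + 19.3526)/2 = 12.3815.
Running total after boundary: 428.725.
Order-1 term: 1/12 · (0.203907 − 0.808441) = -0.0503778.

S_1 ≈ 428.675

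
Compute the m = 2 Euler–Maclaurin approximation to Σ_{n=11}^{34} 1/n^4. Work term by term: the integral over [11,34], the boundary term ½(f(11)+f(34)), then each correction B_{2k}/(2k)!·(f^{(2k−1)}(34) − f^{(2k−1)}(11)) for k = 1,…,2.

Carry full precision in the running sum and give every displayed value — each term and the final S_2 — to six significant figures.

Integral: ∫_11^34 1/x^4 dx = 0.000241957.
Boundary: ½(f(11) + f(34)) = ½(6.83013e-05 + 7.48315e-07) = 3.45248e-05.
Running total after boundary: 0.000276482.
k=1: B_{2}/(2)! × [f^{(1)}(34) − f^{(1)}(11)] = 1/12 × (-8.80370e-08 − (-2.48369e-05)) = 2.06240e-06.
After k=1: 0.000278545.
k=2: B_{4}/(4)! × [f^{(3)}(34) − f^{(3)}(11)] = −1/720 × (-2.28470e-09 − (-6.15790e-06)) = -8.54946e-09.

S_2 ≈ 0.000278536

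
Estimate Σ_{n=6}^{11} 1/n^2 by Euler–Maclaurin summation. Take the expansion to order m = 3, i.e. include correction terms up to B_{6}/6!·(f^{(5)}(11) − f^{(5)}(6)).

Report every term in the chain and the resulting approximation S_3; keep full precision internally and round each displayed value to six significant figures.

The integral term ∫_6^11 1/x^2 dx = 0.0757576.
Boundary: ½(f(6) + f(11)) = ½(0.0277778 + 0.00826446) = 0.0180211.
So far: 0.0937787.
Correction k=1: B_{2}/2! · (f^{(1)}(11) − f^{(1)}(6)) = 1/12 · (-0.00150263 − (-0.00925926)) = 0.000646386.
Partial sum through k=1: 0.0944251.
Correction k=2: B_{4}/4! · (f^{(3)}(11) − f^{(3)}(6)) = −1/720 · (-0.000149021 − (-0.00308642)) = -4.07972e-06.
Partial sum through k=2: 0.0944210.
Correction k=3: B_{6}/6! · (f^{(5)}(11) − f^{(5)}(6)) = 1/30240 · (-3.69474e-05 − (-0.00257202)) = 8.38316e-08.

S_3 ≈ 0.0944211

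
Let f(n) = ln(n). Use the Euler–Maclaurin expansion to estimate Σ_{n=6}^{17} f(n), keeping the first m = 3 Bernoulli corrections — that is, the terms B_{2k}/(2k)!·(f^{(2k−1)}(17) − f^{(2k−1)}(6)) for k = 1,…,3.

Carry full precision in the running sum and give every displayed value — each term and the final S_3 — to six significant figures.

The integral term ∫_6^17 ln(x) dx = 26.4141.
Endpoint term: (f(6) + f(17))/2 = (1.79176 + 2.83321)/2 = 2.31249.
Integral + boundary = 28.7266.
k=1: B_{2}/(2)! × [f^{(1)}(17) − f^{(1)}(6)] = 1/12 × (0.0588235 − 0.166667) = -0.00898693.
Partial sum through k=1: 28.7176.
k=2: B_{4}/(4)! × [f^{(3)}(17) − f^{(3)}(6)] = −1/720 × (0.000407083 − 0.00925926) = 1.22947e-05.
Partial sum through k=2: 28.7176.
k=3: B_{6}/(6)! × [f^{(5)}(17) − f^{(5)}(6)] = 1/30240 × (1.69031e-05 − 0.00308642) = -1.01505e-07.

S_3 ≈ 28.7176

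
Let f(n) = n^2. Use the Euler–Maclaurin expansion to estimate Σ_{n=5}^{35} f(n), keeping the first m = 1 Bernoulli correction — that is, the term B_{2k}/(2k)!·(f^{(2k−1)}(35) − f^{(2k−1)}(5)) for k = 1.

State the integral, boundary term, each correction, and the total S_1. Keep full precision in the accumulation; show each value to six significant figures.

Integral: ∫_5^35 x^2 dx = 14250.0.
½[f(5) + f(35)] = ½[25.0000 + 1225.00] = 625.000.
Integral + boundary = 14875.0.
Order-1 term: 1/12 · (70.0000 − 10.0000) = 5.00000.

S_1 ≈ 14880.0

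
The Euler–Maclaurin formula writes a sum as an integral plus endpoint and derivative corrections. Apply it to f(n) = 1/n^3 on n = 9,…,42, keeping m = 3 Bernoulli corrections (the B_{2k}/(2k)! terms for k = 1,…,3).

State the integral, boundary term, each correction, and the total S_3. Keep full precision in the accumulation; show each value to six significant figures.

S_3 ≈ 0.00661988

The integral term ∫_9^42 1/x^3 dx = 0.00588939.
½[f(9) + f(42)] = ½[0.00137174 + 1.34975e-05] = 0.000692620.
Running total after boundary: 0.00658201.
k=1: B_{2}/(2)! × [f^{(1)}(42) − f^{(1)}(9)] = 1/12 × (-9.64104e-07 − (-0.000457247)) = 3.80236e-05.
After k=1: 0.00662004.
k=2: B_{4}/(4)! × [f^{(3)}(42) − f^{(3)}(9)] = −1/720 × (-1.09309e-08 − (-0.000112901)) = -1.56791e-07.
After k=2: 0.00661988.
k=3: B_{6}/(6)! × [f^{(5)}(42) − f^{(5)}(9)] = 1/30240 × (-2.60259e-10 − (-5.85410e-05)) = 1.93587e-09.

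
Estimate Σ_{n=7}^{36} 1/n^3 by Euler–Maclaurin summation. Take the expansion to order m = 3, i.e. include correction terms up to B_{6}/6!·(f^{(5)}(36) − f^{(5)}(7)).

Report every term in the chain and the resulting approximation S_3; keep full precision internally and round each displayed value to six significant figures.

∫_7^36 1/x^3 dx evaluates to 0.00981828.
½[f(7) + f(36)] = ½[0.00291545 + 2.14335e-05] = 0.00146844.
Integral + boundary = 0.0112867.
k=1: B_{2}/(2)! × [f^{(1)}(36) − f^{(1)}(7)] = 1/12 × (-1.78612e-06 − (-0.00124948)) = 0.000103974.
Partial sum through k=1: 0.0113907.
k=2: B_{4}/(4)! × [f^{(3)}(36) − f^{(3)}(7)] = −1/720 × (-2.75636e-08 − (-0.000509992)) = -7.08283e-07.
Partial sum through k=2: 0.0113900.
k=3: B_{6}/(6)! × [f^{(5)}(36) − f^{(5)}(7)] = 1/30240 × (-8.93265e-10 − (-0.000437136)) = 1.44555e-08.

S_3 ≈ 0.0113900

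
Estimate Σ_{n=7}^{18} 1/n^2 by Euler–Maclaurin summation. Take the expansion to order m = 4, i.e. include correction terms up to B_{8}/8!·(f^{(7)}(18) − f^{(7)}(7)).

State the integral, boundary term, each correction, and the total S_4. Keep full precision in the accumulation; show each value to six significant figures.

Integral: ∫_7^18 1/x^2 dx = 0.0873016.
½[f(7) + f(18)] = ½[0.0204082 + 0.00308642] = 0.0117473.
So far: 0.0990489.
Correction k=1: B_{2}/2! · (f^{(1)}(18) − f^{(1)}(7)) = 1/12 · (-0.000342936 − (-0.00583090)) = 0.000457331.
Partial sum through k=1: 0.0995062.
Correction k=2: B_{4}/4! · (f^{(3)}(18) − f^{(3)}(7)) = −1/720 · (-1.27013e-05 − (-0.00142798)) = -1.96566e-06.
Partial sum through k=2: 0.0995042.
Correction k=3: B_{6}/6! · (f^{(5)}(18) − f^{(5)}(7)) = 1/30240 · (-1.17605e-06 − (-0.000874271)) = 2.88722e-08.
Partial sum through k=3: 0.0995043.
Correction k=4: B_{8}/8! · (f^{(7)}(18) − f^{(7)}(7)) = −1/1209600 · (-2.03268e-07 − (-0.000999167)) = -8.25863e-10.

S_4 ≈ 0.0995043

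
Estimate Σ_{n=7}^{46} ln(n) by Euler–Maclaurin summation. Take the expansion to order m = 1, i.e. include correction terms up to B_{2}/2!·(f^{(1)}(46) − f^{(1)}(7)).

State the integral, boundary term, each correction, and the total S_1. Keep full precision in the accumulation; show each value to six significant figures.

S_1 ≈ 126.373

∫_7^46 ln(x) dx evaluates to 123.496.
½[f(7) + f(46)] = ½[1.94591 + 3.82864] = 2.88728.
So far: 126.383.
Correction k=1: B_{2}/2! · (f^{(1)}(46) − f^{(1)}(7)) = 1/12 · (0.0217391 − 0.142857) = -0.0100932.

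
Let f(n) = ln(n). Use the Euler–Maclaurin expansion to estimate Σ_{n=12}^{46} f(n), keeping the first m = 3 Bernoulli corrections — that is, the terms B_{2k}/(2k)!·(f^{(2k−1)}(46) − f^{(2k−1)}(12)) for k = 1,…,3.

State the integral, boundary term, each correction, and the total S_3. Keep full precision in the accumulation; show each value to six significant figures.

S_3 ≈ 115.450

∫_12^46 ln(x) dx evaluates to 112.299.
Endpoint term: (f(12) + f(46))/2 = (2.48491 + 3.82864)/2 = 3.15677.
Integral + boundary = 115.455.
Correction k=1: B_{2}/2! · (f^{(1)}(46) − f^{(1)}(12)) = 1/12 · (0.0217391 − 0.0833333) = -0.00513285.
Running total after k=1: 115.450.
Correction k=2: B_{4}/4! · (f^{(3)}(46) − f^{(3)}(12)) = −1/720 · (2.05474e-05 − 0.00115741) = 1.57897e-06.
Running total after k=2: 115.450.
Correction k=3: B_{6}/6! · (f^{(5)}(46) − f^{(5)}(12)) = 1/30240 · (1.16526e-07 − 9.64506e-05) = -3.18565e-09.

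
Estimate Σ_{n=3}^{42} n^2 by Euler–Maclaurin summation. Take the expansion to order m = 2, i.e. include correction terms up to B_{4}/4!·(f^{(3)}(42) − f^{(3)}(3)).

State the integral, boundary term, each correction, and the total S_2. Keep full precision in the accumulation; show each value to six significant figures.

∫_3^42 x^2 dx evaluates to 24687.0.
½[f(3) + f(42)] = ½[9.00000 + 1764.00] = 886.500.
So far: 25573.5.
Order-1 term: 1/12 · (84.0000 − 6.00000) = 6.50000.
Running total after k=1: 25580.0.
Order-2 term: −1/720 · (0.00000 − 0.00000) = 0.00000.

S_2 ≈ 25580.0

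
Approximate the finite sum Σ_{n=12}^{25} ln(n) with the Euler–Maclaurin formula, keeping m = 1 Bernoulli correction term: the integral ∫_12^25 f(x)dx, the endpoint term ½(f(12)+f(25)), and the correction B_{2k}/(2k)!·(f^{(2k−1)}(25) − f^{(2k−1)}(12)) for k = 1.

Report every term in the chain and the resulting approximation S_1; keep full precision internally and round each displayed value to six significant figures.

S_1 ≈ 40.5013

Integral: ∫_12^25 ln(x) dx = 37.6530.
Endpoint term: (f(12) + f(25))/2 = (2.48491 + 3.21888)/2 = 2.85189.
Integral + boundary = 40.5049.
Correction k=1: B_{2}/2! · (f^{(1)}(25) − f^{(1)}(12)) = 1/12 · (0.0400000 − 0.0833333) = -0.00361111.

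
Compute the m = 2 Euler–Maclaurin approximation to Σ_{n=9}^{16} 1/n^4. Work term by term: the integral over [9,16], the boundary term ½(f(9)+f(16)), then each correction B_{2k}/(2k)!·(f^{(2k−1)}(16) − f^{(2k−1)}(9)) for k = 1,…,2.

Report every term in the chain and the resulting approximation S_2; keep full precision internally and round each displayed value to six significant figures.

∫_9^16 1/x^4 dx evaluates to 0.000375867.
Endpoint term: (f(9) + f(16))/2 = (0.000152416 + 1.52588e-05)/2 = 8.38373e-05.
Integral + boundary = 0.000459704.
Order-1 term: 1/12 · (-3.81470e-06 − (-6.77404e-05)) = 5.32714e-06.
Running total after k=1: 0.000465032.
Order-2 term: −1/720 · (-4.47035e-07 − (-2.50890e-05)) = -3.42250e-08.

S_2 ≈ 0.000464997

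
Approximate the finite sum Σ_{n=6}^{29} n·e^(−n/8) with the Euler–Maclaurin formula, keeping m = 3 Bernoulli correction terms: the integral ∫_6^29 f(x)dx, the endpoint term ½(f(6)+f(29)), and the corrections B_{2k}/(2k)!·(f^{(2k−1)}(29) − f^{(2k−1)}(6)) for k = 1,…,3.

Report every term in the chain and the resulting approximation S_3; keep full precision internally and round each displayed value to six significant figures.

Integral: ∫_6^29 x·e^(−x/8) dx = 45.0169.
Endpoint term: (f(6) + f(29))/2 = (2.83420 + 0.772824)/2 = 1.80351.
Running total after boundary: 46.8204.
Correction k=1: B_{2}/2! · (f^{(1)}(29) − f^{(1)}(6)) = 1/12 · (-0.0699539 − 0.118092) = -0.0156705.
After k=1: 46.8048.
Correction k=2: B_{4}/4! · (f^{(3)}(29) − f^{(3)}(6)) = −1/720 · (-0.000260245 − 0.0166066) = 2.34262e-05.
After k=2: 46.8048.
Correction k=3: B_{6}/6! · (f^{(5)}(29) − f^{(5)}(6)) = 1/30240 · (8.94593e-06 − 0.000490126) = -1.59121e-08.

S_3 ≈ 46.8048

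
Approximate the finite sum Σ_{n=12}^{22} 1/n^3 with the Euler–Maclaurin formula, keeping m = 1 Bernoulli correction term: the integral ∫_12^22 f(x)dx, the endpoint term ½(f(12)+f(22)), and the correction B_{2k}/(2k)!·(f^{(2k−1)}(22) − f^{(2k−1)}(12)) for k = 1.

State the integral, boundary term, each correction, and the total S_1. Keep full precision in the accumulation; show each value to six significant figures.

Integral: ∫_12^22 1/x^3 dx = 0.00243916.
Boundary: ½(f(12) + f(22)) = ½(0.000578704 + 9.39144e-05) = 0.000336309.
Integral + boundary = 0.00277547.
k=1: B_{2}/(2)! × [f^{(1)}(22) − f^{(1)}(12)] = 1/12 × (-1.28065e-05 − (-0.000144676)) = 1.09891e-05.

S_1 ≈ 0.00278646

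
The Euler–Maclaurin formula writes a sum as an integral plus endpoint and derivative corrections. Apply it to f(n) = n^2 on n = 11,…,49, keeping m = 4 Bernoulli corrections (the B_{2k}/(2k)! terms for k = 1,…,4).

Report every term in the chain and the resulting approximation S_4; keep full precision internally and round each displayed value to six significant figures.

S_4 ≈ 40040.0

The integral term ∫_11^49 x^2 dx = 38772.7.
½[f(11) + f(49)] = ½[121.000 + 2401.00] = 1261.00.
So far: 40033.7.
Correction k=1: B_{2}/2! · (f^{(1)}(49) − f^{(1)}(11)) = 1/12 · (98.0000 − 22.0000) = 6.33333.
After k=1: 40040.0.
Correction k=2: B_{4}/4! · (f^{(3)}(49) − f^{(3)}(11)) = −1/720 · (0.00000 − 0.00000) = 0.00000.
After k=2: 40040.0.
Correction k=3: B_{6}/6! · (f^{(5)}(49) − f^{(5)}(11)) = 1/30240 · (0.00000 − 0.00000) = 0.00000.
After k=3: 40040.0.
Correction k=4: B_{8}/8! · (f^{(7)}(49) − f^{(7)}(11)) = −1/1209600 · (0.00000 − 0.00000) = 0.00000.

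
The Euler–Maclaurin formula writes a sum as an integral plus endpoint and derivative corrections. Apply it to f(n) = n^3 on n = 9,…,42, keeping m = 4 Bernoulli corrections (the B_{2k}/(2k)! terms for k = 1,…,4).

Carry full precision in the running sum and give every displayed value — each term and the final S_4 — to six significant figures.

S_4 ≈ 814113

Integral: ∫_9^42 x^3 dx = 776284.
½[f(9) + f(42)] = ½[729.000 + 74088.0] = 37408.5.
Integral + boundary = 813692.
Correction k=1: B_{2}/2! · (f^{(1)}(42) − f^{(1)}(9)) = 1/12 · (5292.00 − 243.000) = 420.750.
Partial sum through k=1: 814113.
Correction k=2: B_{4}/4! · (f^{(3)}(42) − f^{(3)}(9)) = −1/720 · (6.00000 − 6.00000) = 0.00000.
Partial sum through k=2: 814113.
Correction k=3: B_{6}/6! · (f^{(5)}(42) − f^{(5)}(9)) = 1/30240 · (0.00000 − 0.00000) = 0.00000.
Partial sum through k=3: 814113.
Correction k=4: B_{8}/8! · (f^{(7)}(42) − f^{(7)}(9)) = −1/1209600 · (0.00000 − 0.00000) = 0.00000.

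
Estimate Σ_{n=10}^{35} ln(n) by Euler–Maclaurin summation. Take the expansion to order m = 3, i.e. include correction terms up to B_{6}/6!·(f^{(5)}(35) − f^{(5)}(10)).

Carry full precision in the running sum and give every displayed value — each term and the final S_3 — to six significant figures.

S_3 ≈ 79.3343

∫_10^35 ln(x) dx evaluates to 76.4113.
Endpoint term: (f(10) + f(35))/2 = (2.30259 + 3.55535)/2 = 2.92897.
Integral + boundary = 79.3403.
k=1: B_{2}/(2)! × [f^{(1)}(35) − f^{(1)}(10)] = 1/12 × (0.0285714 − 0.100000) = -0.00595238.
Partial sum through k=1: 79.3343.
k=2: B_{4}/(4)! × [f^{(3)}(35) − f^{(3)}(10)] = −1/720 × (4.66472e-05 − 0.00200000) = 2.71299e-06.
Partial sum through k=2: 79.3343.
k=3: B_{6}/(6)! × [f^{(5)}(35) − f^{(5)}(10)] = 1/30240 × (4.56952e-07 − 0.000240000) = -7.92140e-09.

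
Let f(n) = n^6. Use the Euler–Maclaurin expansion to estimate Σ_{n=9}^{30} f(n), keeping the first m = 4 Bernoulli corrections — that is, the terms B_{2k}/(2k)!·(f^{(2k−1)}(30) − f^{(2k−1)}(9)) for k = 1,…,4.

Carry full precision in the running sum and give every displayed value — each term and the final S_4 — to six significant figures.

∫_9^30 x^6 dx evaluates to 3.12360e+09.
½[f(9) + f(30)] = ½[531441 + 7.29000e+08] = 3.64766e+08.
Running total after boundary: 3.48837e+09.
Order-1 term: 1/12 · (1.45800e+08 − 354294) = 1.21205e+07.
Partial sum through k=1: 3.50049e+09.
Order-2 term: −1/720 · (3.24000e+06 − 87480.0) = -4378.50.
Partial sum through k=2: 3.50048e+09.
Order-3 term: 1/30240 · (21600.0 − 6480.00) = 0.500000.
Partial sum through k=3: 3.50048e+09.
Order-4 term: −1/1209600 · (0.00000 − 0.00000) = 0.00000.

S_4 ≈ 3.50048e+09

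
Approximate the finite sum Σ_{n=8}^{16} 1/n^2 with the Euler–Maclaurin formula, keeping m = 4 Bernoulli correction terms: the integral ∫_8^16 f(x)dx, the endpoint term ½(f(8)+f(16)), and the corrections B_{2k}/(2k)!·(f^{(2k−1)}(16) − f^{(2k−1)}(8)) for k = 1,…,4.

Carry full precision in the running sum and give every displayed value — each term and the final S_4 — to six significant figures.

Integral: ∫_8^16 1/x^2 dx = 0.0625000.
Boundary: ½(f(8) + f(16)) = ½(0.0156250 + 0.00390625) = 0.00976562.
Running total after boundary: 0.0722656.
Order-1 term: 1/12 · (-0.000488281 − (-0.00390625)) = 0.000284831.
After k=1: 0.0725505.
Order-2 term: −1/720 · (-2.28882e-05 − (-0.000732422)) = -9.85463e-07.
After k=2: 0.0725495.
Order-3 term: 1/30240 · (-2.68221e-06 − (-0.000343323)) = 1.12646e-08.
After k=3: 0.0725495.
Order-4 term: −1/1209600 · (-5.86733e-07 − (-0.000300407)) = -2.47868e-10.

S_4 ≈ 0.0725495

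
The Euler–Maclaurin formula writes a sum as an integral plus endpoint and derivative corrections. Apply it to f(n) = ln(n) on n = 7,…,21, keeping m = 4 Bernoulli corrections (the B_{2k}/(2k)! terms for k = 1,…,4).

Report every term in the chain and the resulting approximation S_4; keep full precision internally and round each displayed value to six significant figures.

The integral term ∫_7^21 ln(x) dx = 36.3136.
Boundary: ½(f(7) + f(21)) = ½(1.94591 + 3.04452) = 2.49522.
Integral + boundary = 38.8088.
k=1: B_{2}/(2)! × [f^{(1)}(21) − f^{(1)}(7)] = 1/12 × (0.0476190 − 0.142857) = -0.00793651.
Partial sum through k=1: 38.8009.
k=2: B_{4}/(4)! × [f^{(3)}(21) − f^{(3)}(7)] = −1/720 × (0.000215959 − 0.00583090) = 7.79853e-06.
Partial sum through k=2: 38.8009.
k=3: B_{6}/(6)! × [f^{(5)}(21) − f^{(5)}(7)] = 1/30240 × (5.87645e-06 − 0.00142798) = -4.70271e-08.
Partial sum through k=3: 38.8009.
k=4: B_{8}/(8)! × [f^{(7)}(21) − f^{(7)}(7)] = −1/1209600 × (3.99758e-07 − 0.000874271) = 7.22447e-10.

S_4 ≈ 38.8009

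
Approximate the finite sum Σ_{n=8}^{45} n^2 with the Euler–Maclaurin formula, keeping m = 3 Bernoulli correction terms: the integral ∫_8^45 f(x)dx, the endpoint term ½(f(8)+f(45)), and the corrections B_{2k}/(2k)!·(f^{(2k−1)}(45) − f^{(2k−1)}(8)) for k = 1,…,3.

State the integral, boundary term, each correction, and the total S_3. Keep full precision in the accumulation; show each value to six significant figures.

S_3 ≈ 31255.0

The integral term ∫_8^45 x^2 dx = 30204.3.
Boundary: ½(f(8) + f(45)) = ½(64.0000 + 2025.00) = 1044.50.
Running total after boundary: 31248.8.
k=1: B_{2}/(2)! × [f^{(1)}(45) − f^{(1)}(8)] = 1/12 × (90.0000 − 16.0000) = 6.16667.
Running total after k=1: 31255.0.
k=2: B_{4}/(4)! × [f^{(3)}(45) − f^{(3)}(8)] = −1/720 × (0.00000 − 0.00000) = 0.00000.
Running total after k=2: 31255.0.
k=3: B_{6}/(6)! × [f^{(5)}(45) − f^{(5)}(8)] = 1/30240 × (0.00000 − 0.00000) = 0.00000.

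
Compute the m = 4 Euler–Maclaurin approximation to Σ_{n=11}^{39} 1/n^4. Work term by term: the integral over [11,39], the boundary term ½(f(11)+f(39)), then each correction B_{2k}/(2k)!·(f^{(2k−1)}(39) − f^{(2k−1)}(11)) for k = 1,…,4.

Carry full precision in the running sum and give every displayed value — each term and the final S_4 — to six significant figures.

S_4 ≈ 0.000281243

∫_11^39 1/x^4 dx evaluates to 0.000244819.
Endpoint term: (f(11) + f(39))/2 = (6.83013e-05 + 4.32257e-07)/2 = 3.43668e-05.
Running total after boundary: 0.000279186.
Correction k=1: B_{2}/2! · (f^{(1)}(39) − f^{(1)}(11)) = 1/12 · (-4.43340e-08 − (-2.48369e-05)) = 2.06604e-06.
Running total after k=1: 0.000281252.
Correction k=2: B_{4}/4! · (f^{(3)}(39) − f^{(3)}(11)) = −1/720 · (-8.74438e-10 − (-6.15790e-06)) = -8.55142e-09.
Running total after k=2: 0.000281243.
Correction k=3: B_{6}/6! · (f^{(5)}(39) − f^{(5)}(11)) = 1/30240 · (-3.21950e-11 − (-2.84994e-06)) = 9.42429e-11.
Running total after k=3: 0.000281243.
Correction k=4: B_{8}/8! · (f^{(7)}(39) − f^{(7)}(11)) = −1/1209600 · (-1.90503e-12 − (-2.11979e-06)) = -1.75247e-12.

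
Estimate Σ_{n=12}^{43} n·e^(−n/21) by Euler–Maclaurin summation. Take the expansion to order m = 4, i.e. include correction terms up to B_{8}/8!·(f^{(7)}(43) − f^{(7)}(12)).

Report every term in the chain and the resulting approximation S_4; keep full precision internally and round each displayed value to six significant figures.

Integral: ∫_12^43 x·e^(−x/21) dx = 217.918.
Boundary: ½(f(12) + f(43)) = ½(6.77662 + 5.54880) = 6.16271.
Integral + boundary = 224.080.
Order-1 term: 1/12 · (-0.135187 − 0.242022) = -0.0314341.
Running total after k=1: 224.049.
Order-2 term: −1/720 · (0.000278678 − 0.00310988) = 3.93223e-06.
Running total after k=2: 224.049.
Order-3 term: 1/30240 · (1.95896e-06 − 1.28593e-05) = -3.60462e-10.
Running total after k=3: 224.049.
Order-4 term: −1/1209600 · (7.45124e-09 − 4.23283e-08) = 2.88335e-14.

S_4 ≈ 224.049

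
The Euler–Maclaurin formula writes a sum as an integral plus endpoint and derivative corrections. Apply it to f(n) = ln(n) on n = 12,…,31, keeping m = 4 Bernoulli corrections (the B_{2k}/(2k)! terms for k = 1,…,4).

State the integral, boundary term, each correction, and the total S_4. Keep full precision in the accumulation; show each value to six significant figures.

∫_12^31 ln(x) dx evaluates to 57.6347.
Boundary: ½(f(12) + f(31)) = ½(2.48491 + 3.43399) = 2.95945.
Integral + boundary = 60.5942.
Order-1 term: 1/12 · (0.0322581 − 0.0833333) = -0.00425627.
After k=1: 60.5899.
Order-2 term: −1/720 · (6.71344e-05 − 0.00115741) = 1.51427e-06.
After k=2: 60.5899.
Order-3 term: 1/30240 · (8.38306e-07 − 9.64506e-05) = -3.16178e-09.
After k=3: 60.5899.
Order-4 term: −1/1209600 · (2.61698e-08 − 2.00939e-05) = 1.65904e-11.

S_4 ≈ 60.5899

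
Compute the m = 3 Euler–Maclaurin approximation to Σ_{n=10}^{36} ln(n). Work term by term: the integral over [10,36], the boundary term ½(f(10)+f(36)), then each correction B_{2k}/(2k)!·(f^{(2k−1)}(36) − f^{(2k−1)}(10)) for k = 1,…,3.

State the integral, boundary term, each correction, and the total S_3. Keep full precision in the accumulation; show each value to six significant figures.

S_3 ≈ 82.9179

Integral: ∫_10^36 ln(x) dx = 79.9808.
Boundary: ½(f(10) + f(36)) = ½(2.30259 + 3.58352) = 2.94305.
Integral + boundary = 82.9239.
k=1: B_{2}/(2)! × [f^{(1)}(36) − f^{(1)}(10)] = 1/12 × (0.0277778 − 0.100000) = -0.00601852.
Running total after k=1: 82.9179.
k=2: B_{4}/(4)! × [f^{(3)}(36) − f^{(3)}(10)] = −1/720 × (4.28669e-05 − 0.00200000) = 2.71824e-06.
Running total after k=2: 82.9179.
k=3: B_{6}/(6)! × [f^{(5)}(36) − f^{(5)}(10)] = 1/30240 × (3.96916e-07 − 0.000240000) = -7.92338e-09.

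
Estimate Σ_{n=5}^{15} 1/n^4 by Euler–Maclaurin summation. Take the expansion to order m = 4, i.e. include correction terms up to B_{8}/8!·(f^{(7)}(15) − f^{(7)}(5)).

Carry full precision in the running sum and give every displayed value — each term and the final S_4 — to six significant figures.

S_4 ≈ 0.00348198

Integral: ∫_5^15 1/x^4 dx = 0.00256790.
½[f(5) + f(15)] = ½[0.00160000 + 1.97531e-05] = 0.000809877.
Running total after boundary: 0.00337778.
Order-1 term: 1/12 · (-5.26749e-06 − (-0.00128000)) = 0.000106228.
After k=1: 0.00348401.
Order-2 term: −1/720 · (-7.02332e-07 − (-0.00153600)) = -2.13236e-06.
After k=2: 0.00348187.
Order-3 term: 1/30240 · (-1.74803e-07 − (-0.00344064)) = 1.13772e-07.
After k=3: 0.00348199.
Order-4 term: −1/1209600 · (-6.99210e-08 − (-0.0123863)) = -1.02399e-08.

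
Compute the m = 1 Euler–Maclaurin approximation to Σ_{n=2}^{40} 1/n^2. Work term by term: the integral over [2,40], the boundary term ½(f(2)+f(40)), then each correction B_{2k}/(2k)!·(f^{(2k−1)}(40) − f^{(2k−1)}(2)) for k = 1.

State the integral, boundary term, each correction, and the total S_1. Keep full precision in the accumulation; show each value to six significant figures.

Integral: ∫_2^40 1/x^2 dx = 0.475000.
Endpoint term: (f(2) + f(40))/2 = (0.250000 + 0.000625000)/2 = 0.125312.
Running total after boundary: 0.600313.
Order-1 term: 1/12 · (-3.12500e-05 − (-0.250000)) = 0.0208307.

S_1 ≈ 0.621143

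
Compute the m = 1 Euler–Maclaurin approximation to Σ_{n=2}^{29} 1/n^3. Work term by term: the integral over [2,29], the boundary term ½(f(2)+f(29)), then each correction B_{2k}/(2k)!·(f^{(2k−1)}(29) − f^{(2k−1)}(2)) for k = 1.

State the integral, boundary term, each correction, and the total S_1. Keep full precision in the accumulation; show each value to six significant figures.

S_1 ≈ 0.202551

Integral: ∫_2^29 1/x^3 dx = 0.124405.
Endpoint term: (f(2) + f(29))/2 = (0.125000 + 4.10021e-05)/2 = 0.0625205.
So far: 0.186926.
k=1: B_{2}/(2)! × [f^{(1)}(29) − f^{(1)}(2)] = 1/12 × (-4.24160e-06 − (-0.187500)) = 0.0156246.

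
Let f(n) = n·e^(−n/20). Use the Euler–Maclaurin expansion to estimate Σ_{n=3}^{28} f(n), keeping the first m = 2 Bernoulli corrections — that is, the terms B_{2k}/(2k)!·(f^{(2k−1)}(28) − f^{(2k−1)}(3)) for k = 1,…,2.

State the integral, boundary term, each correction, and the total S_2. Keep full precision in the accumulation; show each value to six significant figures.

S_2 ≈ 163.867

Integral: ∫_3^28 x·e^(−x/20) dx = 159.193.
Endpoint term: (f(3) + f(28))/2 = (2.58212 + 6.90471)/2 = 4.74342.
So far: 163.936.
k=1: B_{2}/(2)! × [f^{(1)}(28) − f^{(1)}(3)] = 1/12 × (-0.0986388 − 0.731602) = -0.0691867.
Partial sum through k=1: 163.867.
k=2: B_{4}/(4)! × [f^{(3)}(28) − f^{(3)}(3)] = −1/720 × (0.000986388 − 0.00613254) = 7.14744e-06.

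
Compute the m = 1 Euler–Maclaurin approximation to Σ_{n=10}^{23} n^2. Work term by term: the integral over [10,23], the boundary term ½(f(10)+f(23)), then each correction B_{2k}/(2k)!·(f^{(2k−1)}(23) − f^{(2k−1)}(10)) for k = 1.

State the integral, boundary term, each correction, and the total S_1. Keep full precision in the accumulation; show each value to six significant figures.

Integral: ∫_10^23 x^2 dx = 3722.33.
Endpoint term: (f(10) + f(23))/2 = (100.000 + 529.000)/2 = 314.500.
Integral + boundary = 4036.83.
Order-1 term: 1/12 · (46.0000 − 20.0000) = 2.16667.

S_1 ≈ 4039.00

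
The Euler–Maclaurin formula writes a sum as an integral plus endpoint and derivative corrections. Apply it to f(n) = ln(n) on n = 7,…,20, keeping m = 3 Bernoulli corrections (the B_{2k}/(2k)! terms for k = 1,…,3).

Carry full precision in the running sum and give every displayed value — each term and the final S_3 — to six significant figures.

Integral: ∫_7^20 ln(x) dx = 33.2933.
Endpoint term: (f(7) + f(20))/2 = (1.94591 + 2.99573)/2 = 2.47082.
Integral + boundary = 35.7641.
Correction k=1: B_{2}/2! · (f^{(1)}(20) − f^{(1)}(7)) = 1/12 · (0.0500000 − 0.142857) = -0.00773810.
Running total after k=1: 35.7564.
Correction k=2: B_{4}/4! · (f^{(3)}(20) − f^{(3)}(7)) = −1/720 · (0.000250000 − 0.00583090) = 7.75126e-06.
Running total after k=2: 35.7564.
Correction k=3: B_{6}/6! · (f^{(5)}(20) − f^{(5)}(7)) = 1/30240 · (7.50000e-06 − 0.00142798) = -4.69734e-08.

S_3 ≈ 35.7564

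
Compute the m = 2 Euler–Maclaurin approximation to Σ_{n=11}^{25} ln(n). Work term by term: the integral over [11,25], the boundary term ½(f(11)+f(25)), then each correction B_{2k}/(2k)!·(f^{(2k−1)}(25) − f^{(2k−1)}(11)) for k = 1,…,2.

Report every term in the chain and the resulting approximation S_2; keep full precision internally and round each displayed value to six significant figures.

Integral: ∫_11^25 ln(x) dx = 40.0950.
½[f(11) + f(25)] = ½[2.39790 + 3.21888] = 2.80839.
So far: 42.9034.
k=1: B_{2}/(2)! × [f^{(1)}(25) − f^{(1)}(11)] = 1/12 × (0.0400000 − 0.0909091) = -0.00424242.
Running total after k=1: 42.8992.
k=2: B_{4}/(4)! × [f^{(3)}(25) − f^{(3)}(11)] = −1/720 × (0.000128000 − 0.00150263) = 1.90921e-06.

S_2 ≈ 42.8992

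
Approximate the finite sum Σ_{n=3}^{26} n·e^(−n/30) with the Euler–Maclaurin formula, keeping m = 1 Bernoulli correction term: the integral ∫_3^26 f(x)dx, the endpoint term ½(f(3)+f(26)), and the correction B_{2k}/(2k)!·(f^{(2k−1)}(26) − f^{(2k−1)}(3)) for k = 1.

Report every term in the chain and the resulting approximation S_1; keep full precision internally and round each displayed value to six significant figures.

The integral term ∫_3^26 x·e^(−x/30) dx = 189.600.
Endpoint term: (f(3) + f(26))/2 = (2.71451 + 10.9291)/2 = 6.82181.
So far: 196.422.
Correction k=1: B_{2}/2! · (f^{(1)}(26) − f^{(1)}(3)) = 1/12 · (0.0560467 − 0.814354) = -0.0631922.

S_1 ≈ 196.359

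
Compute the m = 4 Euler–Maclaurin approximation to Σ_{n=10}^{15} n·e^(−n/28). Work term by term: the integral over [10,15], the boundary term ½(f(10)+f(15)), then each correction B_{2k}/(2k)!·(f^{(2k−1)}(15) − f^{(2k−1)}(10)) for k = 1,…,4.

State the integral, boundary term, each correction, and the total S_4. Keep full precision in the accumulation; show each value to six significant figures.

S_4 ≈ 47.6822

Integral: ∫_10^15 x·e^(−x/28) dx = 39.8093.
Boundary: ½(f(10) + f(15)) = ½(6.99673 + 8.77877) = 7.88775.
Integral + boundary = 47.6970.
Correction k=1: B_{2}/2! · (f^{(1)}(15) − f^{(1)}(10)) = 1/12 · (0.271724 − 0.449789) = -0.0148388.
After k=1: 47.6822.
Correction k=2: B_{4}/4! · (f^{(3)}(15) − f^{(3)}(10)) = −1/720 · (0.00183957 − 0.00235859) = 7.20856e-07.
After k=2: 47.6822.
Correction k=3: B_{6}/6! · (f^{(5)}(15) − f^{(5)}(10)) = 1/30240 · (4.25072e-06 − 5.28504e-06) = -3.42037e-11.
After k=3: 47.6822.
Correction k=4: B_{8}/8! · (f^{(7)}(15) − f^{(7)}(10)) = −1/1209600 · (7.85081e-09 − 9.64498e-09) = 1.48328e-15.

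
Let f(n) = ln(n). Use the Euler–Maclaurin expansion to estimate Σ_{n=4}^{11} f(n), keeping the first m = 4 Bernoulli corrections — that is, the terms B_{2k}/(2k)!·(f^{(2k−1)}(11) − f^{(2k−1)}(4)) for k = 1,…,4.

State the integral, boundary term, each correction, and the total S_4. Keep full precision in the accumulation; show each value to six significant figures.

The integral term ∫_4^11 ln(x) dx = 13.8317.
Boundary: ½(f(4) + f(11)) = ½(1.38629 + 2.39790) = 1.89209.
Integral + boundary = 15.7238.
Order-1 term: 1/12 · (0.0909091 − 0.250000) = -0.0132576.
After k=1: 15.7105.
Order-2 term: −1/720 · (0.00150263 − 0.0312500) = 4.13158e-05.
After k=2: 15.7105.
Order-3 term: 1/30240 · (0.000149021 − 0.0234375) = -7.70122e-07.
After k=3: 15.7105.
Order-4 term: −1/1209600 · (3.69474e-05 − 0.0439453) = 3.62999e-08.

S_4 ≈ 15.7105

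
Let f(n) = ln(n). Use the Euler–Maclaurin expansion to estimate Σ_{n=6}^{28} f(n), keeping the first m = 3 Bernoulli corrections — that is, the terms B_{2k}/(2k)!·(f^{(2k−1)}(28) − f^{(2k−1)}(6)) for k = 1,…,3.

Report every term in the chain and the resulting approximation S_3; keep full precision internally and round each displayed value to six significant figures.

∫_6^28 ln(x) dx evaluates to 60.5512.
Boundary: ½(f(6) + f(28)) = ½(1.79176 + 3.33220) = 2.56198.
Integral + boundary = 63.1132.
Order-1 term: 1/12 · (0.0357143 − 0.166667) = -0.0109127.
Running total after k=1: 63.1022.
Order-2 term: −1/720 · (9.11079e-05 − 0.00925926) = 1.27335e-05.
Running total after k=2: 63.1023.
Order-3 term: 1/30240 · (1.39451e-06 − 0.00308642) = -1.02018e-07.

S_3 ≈ 63.1023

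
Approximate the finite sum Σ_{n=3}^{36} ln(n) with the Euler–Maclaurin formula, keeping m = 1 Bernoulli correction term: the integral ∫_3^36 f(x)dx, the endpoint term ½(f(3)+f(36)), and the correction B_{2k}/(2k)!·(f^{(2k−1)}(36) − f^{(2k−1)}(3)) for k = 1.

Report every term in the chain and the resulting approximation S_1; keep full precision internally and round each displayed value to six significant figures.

The integral term ∫_3^36 ln(x) dx = 92.7108.
½[f(3) + f(36)] = ½[1.09861 + 3.58352] = 2.34107.
So far: 95.0519.
Order-1 term: 1/12 · (0.0277778 − 0.333333) = -0.0254630.

S_1 ≈ 95.0264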